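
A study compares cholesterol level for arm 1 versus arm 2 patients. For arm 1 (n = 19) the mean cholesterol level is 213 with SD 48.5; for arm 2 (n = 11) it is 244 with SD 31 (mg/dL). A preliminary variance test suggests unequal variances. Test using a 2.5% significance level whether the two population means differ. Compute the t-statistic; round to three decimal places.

-2.133

Let group 1 = arm 1, group 2 = arm 2. H0: μ_1 = μ_2; H1: μ_1 ≠ μ_2 (Welch's two-sample t-test, two-sided).
t = (x̄_1 − x̄_2)/√(s_1²/n_1 + s_2²/n_2) = (213 − 244)/√(48.5²/19 + 31²/11) = -2.133
Welch–Satterthwaite df ≈ 27.61
Two-sided p-value ≈ 0.0419
Since p ≈ 0.0419 > α = 0.025, fail to reject H0; the data do not provide sufficient evidence against H0.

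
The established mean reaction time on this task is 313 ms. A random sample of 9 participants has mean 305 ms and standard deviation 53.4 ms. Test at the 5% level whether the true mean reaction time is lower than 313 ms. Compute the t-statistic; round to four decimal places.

-0.4494

H0: μ = 313; H1: μ < 313 (one-sample t-test, left-tailed).
t = (x̄ − μ₀)/(s/√n) = (305 − 313)/(53.4/√9) = -0.4494
df = n − 1 = 8
p-value = P(T ≤ -0.4494) ≈ 0.3325
Since p ≈ 0.3325 > α = 0.05, fail to reject H0; the data do not provide sufficient evidence against H0.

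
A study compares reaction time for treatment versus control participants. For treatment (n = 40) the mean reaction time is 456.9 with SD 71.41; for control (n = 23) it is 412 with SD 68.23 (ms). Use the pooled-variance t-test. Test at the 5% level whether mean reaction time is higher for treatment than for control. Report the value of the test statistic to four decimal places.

Let group 1 = treatment, group 2 = control. H0: μ_1 = μ_2; H1: μ_1 > μ_2 (two-sample pooled-variance t-test, right-tailed).
s_p² = [(40−1)·71.41² + (23−1)·68.23²]/(40+23−2) = 4939.24
t = (456.9 − 412)/√[4939.24·(1/40 + 1/23)] = 2.4414
df = n₁ + n₂ − 2 = 61
p-value = P(T ≥ 2.4414) ≈ 0.009
Since p ≈ 0.009 < α = 0.05, reject H0; the data support H1.

2.4414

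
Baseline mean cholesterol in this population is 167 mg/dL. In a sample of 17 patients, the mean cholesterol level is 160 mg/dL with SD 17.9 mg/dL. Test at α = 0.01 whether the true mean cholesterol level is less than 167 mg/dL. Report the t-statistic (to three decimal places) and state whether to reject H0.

H0: μ = 167; H1: μ < 167 (one-sample t-test, left-tailed).
t = (x̄ − μ₀)/(s/√n) = (160 − 167)/(17.9/√17) = -1.612
df = n − 1 = 16
p-value = P(T ≤ -1.612) ≈ 0.063
Since p ≈ 0.063 > α = 0.01, fail to reject H0; the data do not provide sufficient evidence against H0.

t = -1.612; fail to reject H0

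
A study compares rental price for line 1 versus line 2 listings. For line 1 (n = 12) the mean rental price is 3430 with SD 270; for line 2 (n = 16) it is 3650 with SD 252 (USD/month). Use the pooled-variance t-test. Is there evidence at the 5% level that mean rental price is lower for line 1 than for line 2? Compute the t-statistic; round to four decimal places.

-2.2177

Let group 1 = line 1, group 2 = line 2. H0: μ_1 = μ_2; H1: μ_1 < μ_2 (two-sample pooled-variance t-test, left-tailed).
s_p² = [(12−1)·270² + (16−1)·252²]/(12+16−2) = 67479.2
t = (3430 − 3650)/√[67479.2·(1/12 + 1/16)] = -2.2177
df = n₁ + n₂ − 2 = 26
p-value = P(T ≤ -2.2177) ≈ 0.0178
Since p ≈ 0.0178 < α = 0.05, reject H0; the evidence is statistically significant.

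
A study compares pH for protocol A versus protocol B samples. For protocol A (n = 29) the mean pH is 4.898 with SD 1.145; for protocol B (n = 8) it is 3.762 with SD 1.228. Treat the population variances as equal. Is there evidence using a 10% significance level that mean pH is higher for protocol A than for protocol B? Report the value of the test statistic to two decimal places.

Let group 1 = protocol A, group 2 = protocol B. H0: μ_1 = μ_2; H1: μ_1 > μ_2 (two-sample pooled-variance t-test, right-tailed).
s_p² = [(29−1)·1.145² + (8−1)·1.228²]/(29+8−2) = 1.35042
t = (4.898 − 3.762)/√[1.35042·(1/29 + 1/8)] = 2.45
df = n₁ + n₂ − 2 = 35
p-value = P(T ≥ 2.45) ≈ 0.010
Since p ≈ 0.010 < α = 0.1, reject H0; the evidence is statistically significant.

2.45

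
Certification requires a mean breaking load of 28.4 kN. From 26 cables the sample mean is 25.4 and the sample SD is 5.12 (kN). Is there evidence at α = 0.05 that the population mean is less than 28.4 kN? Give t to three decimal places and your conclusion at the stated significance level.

H0: μ = 28.4; H1: μ < 28.4 (one-sample t-test, left-tailed).
t = (x̄ − μ₀)/(s/√n) = (25.4 − 28.4)/(5.12/√26) = -2.988
df = n − 1 = 25
p-value = P(T ≤ -2.988) ≈ 0.0031
Since p ≈ 0.0031 < α = 0.05, reject H0; the data support H1.

t = -2.988; reject H0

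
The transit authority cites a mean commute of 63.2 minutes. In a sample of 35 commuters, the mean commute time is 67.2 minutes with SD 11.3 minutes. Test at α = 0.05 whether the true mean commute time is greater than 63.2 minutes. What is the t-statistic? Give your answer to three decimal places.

2.094

H0: μ = 63.2; H1: μ > 63.2 (one-sample t-test, right-tailed).
t = (x̄ − μ₀)/(s/√n) = (67.2 − 63.2)/(11.3/√35) = 2.094
df = n − 1 = 34
p-value = P(T ≥ 2.094) ≈ 0.0219
Since p ≈ 0.0219 < α = 0.05, reject H0; the data support H1.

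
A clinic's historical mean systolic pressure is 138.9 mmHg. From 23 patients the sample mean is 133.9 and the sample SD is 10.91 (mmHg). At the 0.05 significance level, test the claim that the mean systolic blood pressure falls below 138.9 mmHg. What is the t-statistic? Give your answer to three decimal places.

H0: μ = 138.9; H1: μ < 138.9 (one-sample t-test, left-tailed).
t = (x̄ − μ₀)/(s/√n) = (133.9 − 138.9)/(10.91/√23) = -2.198
df = n − 1 = 22
p-value = P(T ≤ -2.198) ≈ 0.019
Since p ≈ 0.019 < α = 0.05, reject H0; the data support H1.

-2.198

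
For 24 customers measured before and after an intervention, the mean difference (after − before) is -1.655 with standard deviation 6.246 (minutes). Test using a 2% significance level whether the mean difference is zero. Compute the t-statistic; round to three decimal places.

-1.298

H0: μ_d = 0; H1: μ_d ≠ 0 (paired t-test on the differences, two-sided).
t = d̄/(s_d/√n) = -1.655/(6.246/√24) = -1.298
df = n − 1 = 23
Two-sided p-value ≈ 0.2071
Since p ≈ 0.2071 > α = 0.02, fail to reject H0; the data do not provide sufficient evidence against H0.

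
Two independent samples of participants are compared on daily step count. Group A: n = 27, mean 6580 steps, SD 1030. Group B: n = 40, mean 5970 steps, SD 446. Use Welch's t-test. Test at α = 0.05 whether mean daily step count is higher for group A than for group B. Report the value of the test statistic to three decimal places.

Let group 1 = group A, group 2 = group B. H0: μ_1 = μ_2; H1: μ_1 > μ_2 (Welch's two-sample t-test, right-tailed).
t = (x̄_1 − x̄_2)/√(s_1²/n_1 + s_2²/n_2) = (6580 − 5970)/√(1030²/27 + 446²/40) = 2.899
Welch–Satterthwaite df ≈ 32.65
p-value = P(T ≥ 2.899) ≈ 0.0033
Since p ≈ 0.0033 < α = 0.05, reject H0; the data support H1.

2.899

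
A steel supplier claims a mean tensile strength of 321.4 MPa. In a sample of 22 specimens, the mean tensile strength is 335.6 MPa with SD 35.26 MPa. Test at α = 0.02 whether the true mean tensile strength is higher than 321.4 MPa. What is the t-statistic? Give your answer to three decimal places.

H0: μ = 321.4; H1: μ > 321.4 (one-sample t-test, right-tailed).
t = (x̄ − μ₀)/(s/√n) = (335.6 − 321.4)/(35.26/√22) = 1.889
df = n − 1 = 21
p-value = P(T ≥ 1.889) ≈ 0.0364
Since p ≈ 0.0364 > α = 0.02, fail to reject H0; the evidence is not statistically significant.

1.889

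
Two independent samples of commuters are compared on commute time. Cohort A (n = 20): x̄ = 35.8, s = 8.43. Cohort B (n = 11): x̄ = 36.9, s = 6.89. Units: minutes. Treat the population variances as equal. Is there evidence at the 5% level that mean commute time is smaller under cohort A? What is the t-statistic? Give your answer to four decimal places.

-0.3694

Let group 1 = cohort A, group 2 = cohort B. H0: μ_1 = μ_2; H1: μ_1 < μ_2 (two-sample pooled-variance t-test, left-tailed).
s_p² = [(20−1)·8.43² + (11−1)·6.89²]/(20+11−2) = 62.9295
t = (35.8 − 36.9)/√[62.9295·(1/20 + 1/11)] = -0.3694
df = n₁ + n₂ − 2 = 29
p-value = P(T ≤ -0.3694) ≈ 0.357
Since p ≈ 0.357 > α = 0.05, fail to reject H0; the data do not provide sufficient evidence against H0.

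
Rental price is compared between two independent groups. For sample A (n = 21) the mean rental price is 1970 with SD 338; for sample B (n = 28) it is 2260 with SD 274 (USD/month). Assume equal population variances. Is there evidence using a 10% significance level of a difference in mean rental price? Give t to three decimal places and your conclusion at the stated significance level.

Let group 1 = sample A, group 2 = sample B. H0: μ_1 = μ_2; H1: μ_1 ≠ μ_2 (two-sample pooled-variance t-test, two-sided).
s_p² = [(21−1)·338² + (28−1)·274²]/(21+28−2) = 91743.2
t = (1970 − 2260)/√[91743.2·(1/21 + 1/28)] = -3.317
df = n₁ + n₂ − 2 = 47
Two-sided p-value ≈ 0.002
Since p ≈ 0.002 < α = 0.1, reject H0; the data support H1.

t = -3.317; reject H0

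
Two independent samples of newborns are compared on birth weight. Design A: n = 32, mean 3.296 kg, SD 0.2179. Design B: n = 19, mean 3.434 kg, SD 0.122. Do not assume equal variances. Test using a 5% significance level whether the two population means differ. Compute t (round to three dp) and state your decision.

t = -2.898; reject H0

Let group 1 = design A, group 2 = design B. H0: μ_1 = μ_2; H1: μ_1 ≠ μ_2 (Welch's two-sample t-test, two-sided).
t = (x̄_1 − x̄_2)/√(s_1²/n_1 + s_2²/n_2) = (3.296 − 3.434)/√(0.2179²/32 + 0.122²/19) = -2.898
Welch–Satterthwaite df ≈ 48.90
Two-sided p-value ≈ 0.006
Since p ≈ 0.006 < α = 0.05, reject H0; the data support H1.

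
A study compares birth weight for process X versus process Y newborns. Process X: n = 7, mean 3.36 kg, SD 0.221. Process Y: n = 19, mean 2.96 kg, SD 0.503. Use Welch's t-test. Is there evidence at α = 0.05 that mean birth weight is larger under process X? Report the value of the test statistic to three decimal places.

2.808

Let group 1 = process X, group 2 = process Y. H0: μ_1 = μ_2; H1: μ_1 > μ_2 (Welch's two-sample t-test, right-tailed).
t = (x̄_1 − x̄_2)/√(s_1²/n_1 + s_2²/n_2) = (3.36 − 2.96)/√(0.221²/7 + 0.503²/19) = 2.808
Welch–Satterthwaite df ≈ 22.92
p-value = P(T ≥ 2.808) ≈ 0.0050
Since p ≈ 0.0050 < α = 0.05, reject H0; the data support H1.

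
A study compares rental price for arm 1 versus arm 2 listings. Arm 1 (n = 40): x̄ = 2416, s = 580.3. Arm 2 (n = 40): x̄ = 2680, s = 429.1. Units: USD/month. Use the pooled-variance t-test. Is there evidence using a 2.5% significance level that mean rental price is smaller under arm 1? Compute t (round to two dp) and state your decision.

Let group 1 = arm 1, group 2 = arm 2. H0: μ_1 = μ_2; H1: μ_1 < μ_2 (two-sample pooled-variance t-test, left-tailed).
s_p² = [(40−1)·580.3² + (40−1)·429.1²]/(40+40−2) = 260437
t = (2416 − 2680)/√[260437·(1/40 + 1/40)] = -2.31
df = n₁ + n₂ − 2 = 78
p-value = P(T ≤ -2.31) ≈ 0.012
Since p ≈ 0.012 < α = 0.025, reject H0; the evidence is statistically significant.

t = -2.31; reject H0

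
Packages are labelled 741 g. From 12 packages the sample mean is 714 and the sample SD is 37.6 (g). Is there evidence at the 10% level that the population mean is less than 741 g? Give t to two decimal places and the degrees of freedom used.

t = -2.49, df = 11

H0: μ = 741; H1: μ < 741 (one-sample t-test, left-tailed).
t = (x̄ − μ₀)/(s/√n) = (714 − 741)/(37.6/√12) = -2.49
df = n − 1 = 11
p-value = P(T ≤ -2.49) ≈ 0.015
Since p ≈ 0.015 < α = 0.1, reject H0; the data support H1.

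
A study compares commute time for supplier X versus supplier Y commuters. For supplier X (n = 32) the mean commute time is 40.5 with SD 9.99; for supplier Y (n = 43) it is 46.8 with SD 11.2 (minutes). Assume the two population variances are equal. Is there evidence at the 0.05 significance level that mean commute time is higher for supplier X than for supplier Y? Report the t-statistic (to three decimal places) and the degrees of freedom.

Let group 1 = supplier X, group 2 = supplier Y. H0: μ_1 = μ_2; H1: μ_1 > μ_2 (two-sample pooled-variance t-test, right-tailed).
s_p² = [(32−1)·9.99² + (43−1)·11.2²]/(32+43−2) = 114.552
t = (40.5 − 46.8)/√[114.552·(1/32 + 1/43)] = -2.521
df = n₁ + n₂ − 2 = 73
p-value = P(T ≥ -2.521) ≈ 0.993
Since p ≈ 0.993 > α = 0.05, fail to reject H0; the data do not provide sufficient evidence against H0.

t = -2.521, df = 73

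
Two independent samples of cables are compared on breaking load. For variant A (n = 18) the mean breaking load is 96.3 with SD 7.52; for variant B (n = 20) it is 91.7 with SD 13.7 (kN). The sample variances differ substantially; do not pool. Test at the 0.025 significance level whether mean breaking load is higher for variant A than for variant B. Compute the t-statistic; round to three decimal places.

Let group 1 = variant A, group 2 = variant B. H0: μ_1 = μ_2; H1: μ_1 > μ_2 (Welch's two-sample t-test, right-tailed).
t = (x̄_1 − x̄_2)/√(s_1²/n_1 + s_2²/n_2) = (96.3 − 91.7)/√(7.52²/18 + 13.7²/20) = 1.300
Welch–Satterthwaite df ≈ 30.08
p-value = P(T ≥ 1.300) ≈ 0.102
Since p ≈ 0.102 > α = 0.025, fail to reject H0; the evidence is not statistically significant.

1.300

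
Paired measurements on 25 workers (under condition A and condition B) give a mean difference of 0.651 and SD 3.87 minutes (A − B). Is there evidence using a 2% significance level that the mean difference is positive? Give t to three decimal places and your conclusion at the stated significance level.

H0: μ_d = 0; H1: μ_d > 0 (paired t-test on the differences, right-tailed).
t = d̄/(s_d/√n) = 0.651/(3.87/√25) = 0.841
df = n − 1 = 24
p-value = P(T ≥ 0.841) ≈ 0.2043
Since p ≈ 0.2043 > α = 0.02, fail to reject H0; the data do not provide sufficient evidence against H0.

t = 0.841; fail to reject H0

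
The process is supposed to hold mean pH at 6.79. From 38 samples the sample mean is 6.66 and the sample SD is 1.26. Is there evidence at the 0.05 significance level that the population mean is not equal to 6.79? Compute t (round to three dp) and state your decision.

H0: μ = 6.79; H1: μ ≠ 6.79 (one-sample t-test, two-sided).
t = (x̄ − μ₀)/(s/√n) = (6.66 − 6.79)/(1.26/√38) = -0.636
df = n − 1 = 37
Two-sided p-value ≈ 0.5287
Since p ≈ 0.5287 > α = 0.05, fail to reject H0; the data do not provide sufficient evidence against H0.

t = -0.636; fail to reject H0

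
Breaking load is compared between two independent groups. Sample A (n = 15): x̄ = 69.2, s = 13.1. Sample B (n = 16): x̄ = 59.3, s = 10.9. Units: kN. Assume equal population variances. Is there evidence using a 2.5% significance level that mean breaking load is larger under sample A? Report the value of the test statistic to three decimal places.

Let group 1 = sample A, group 2 = sample B. H0: μ_1 = μ_2; H1: μ_1 > μ_2 (two-sample pooled-variance t-test, right-tailed).
s_p² = [(15−1)·13.1² + (16−1)·10.9²]/(15+16−2) = 144.3
t = (69.2 − 59.3)/√[144.3·(1/15 + 1/16)] = 2.293
df = n₁ + n₂ − 2 = 29
p-value = P(T ≥ 2.293) ≈ 0.0146
Since p ≈ 0.0146 < α = 0.025, reject H0; the evidence is statistically significant.

2.293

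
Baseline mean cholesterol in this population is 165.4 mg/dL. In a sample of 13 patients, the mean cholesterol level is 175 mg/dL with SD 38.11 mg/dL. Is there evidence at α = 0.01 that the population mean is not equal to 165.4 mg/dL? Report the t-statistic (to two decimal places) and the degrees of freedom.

H0: μ = 165.4; H1: μ ≠ 165.4 (one-sample t-test, two-sided).
t = (x̄ − μ₀)/(s/√n) = (175 − 165.4)/(38.11/√13) = 0.91
df = n − 1 = 12
Two-sided p-value ≈ 0.382
Since p ≈ 0.382 > α = 0.01, fail to reject H0; the evidence is not statistically significant.

t = 0.91, df = 12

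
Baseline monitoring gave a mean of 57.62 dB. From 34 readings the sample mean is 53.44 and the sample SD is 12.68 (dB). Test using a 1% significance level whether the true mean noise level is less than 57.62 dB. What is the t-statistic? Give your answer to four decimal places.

H0: μ = 57.62; H1: μ < 57.62 (one-sample t-test, left-tailed).
t = (x̄ − μ₀)/(s/√n) = (53.44 − 57.62)/(12.68/√34) = -1.9222
df = n − 1 = 33
p-value = P(T ≤ -1.9222) ≈ 0.0316
Since p ≈ 0.0316 > α = 0.01, fail to reject H0; the data do not provide sufficient evidence against H0.

-1.9222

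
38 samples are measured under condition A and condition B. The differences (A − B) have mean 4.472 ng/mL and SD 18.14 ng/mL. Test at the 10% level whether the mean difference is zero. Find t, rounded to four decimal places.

H0: μ_d = 0; H1: μ_d ≠ 0 (paired t-test on the differences, two-sided).
t = d̄/(s_d/√n) = 4.472/(18.14/√38) = 1.5197
df = n − 1 = 37
Two-sided p-value ≈ 0.137
Since p ≈ 0.137 > α = 0.1, fail to reject H0; the evidence is not statistically significant.

1.5197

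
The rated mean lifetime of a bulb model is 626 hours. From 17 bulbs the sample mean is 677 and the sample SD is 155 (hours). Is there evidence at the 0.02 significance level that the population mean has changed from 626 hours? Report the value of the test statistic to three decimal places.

H0: μ = 626; H1: μ ≠ 626 (one-sample t-test, two-sided).
t = (x̄ − μ₀)/(s/√n) = (677 − 626)/(155/√17) = 1.357
df = n − 1 = 16
Two-sided p-value ≈ 0.194
Since p ≈ 0.194 > α = 0.02, fail to reject H0; the data do not provide sufficient evidence against H0.

1.357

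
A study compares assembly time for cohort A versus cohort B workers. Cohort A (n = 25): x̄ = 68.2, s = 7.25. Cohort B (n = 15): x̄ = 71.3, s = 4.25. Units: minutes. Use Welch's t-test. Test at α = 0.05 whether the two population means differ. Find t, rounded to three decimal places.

-1.705

Let group 1 = cohort A, group 2 = cohort B. H0: μ_1 = μ_2; H1: μ_1 ≠ μ_2 (Welch's two-sample t-test, two-sided).
t = (x̄_1 − x̄_2)/√(s_1²/n_1 + s_2²/n_2) = (68.2 − 71.3)/√(7.25²/25 + 4.25²/15) = -1.705
Welch–Satterthwaite df ≈ 38.00
Two-sided p-value ≈ 0.096
Since p ≈ 0.096 > α = 0.05, fail to reject H0; the data do not provide sufficient evidence against H0.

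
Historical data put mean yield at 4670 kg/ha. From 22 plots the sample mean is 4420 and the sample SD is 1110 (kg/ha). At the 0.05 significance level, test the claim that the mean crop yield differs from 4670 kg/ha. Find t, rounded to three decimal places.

-1.056

H0: μ = 4670; H1: μ ≠ 4670 (one-sample t-test, two-sided).
t = (x̄ − μ₀)/(s/√n) = (4420 − 4670)/(1110/√22) = -1.056
df = n − 1 = 21
Two-sided p-value ≈ 0.3028
Since p ≈ 0.3028 > α = 0.05, fail to reject H0; the data do not provide sufficient evidence against H0.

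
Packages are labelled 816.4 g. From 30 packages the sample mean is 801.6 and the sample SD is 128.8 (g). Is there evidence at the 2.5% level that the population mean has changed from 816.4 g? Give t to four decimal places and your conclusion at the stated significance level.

H0: μ = 816.4; H1: μ ≠ 816.4 (one-sample t-test, two-sided).
t = (x̄ − μ₀)/(s/√n) = (801.6 − 816.4)/(128.8/√30) = -0.6294
df = n − 1 = 29
Two-sided p-value ≈ 0.5340
Since p ≈ 0.5340 > α = 0.025, fail to reject H0; the evidence is not statistically significant.

t = -0.6294; fail to reject H0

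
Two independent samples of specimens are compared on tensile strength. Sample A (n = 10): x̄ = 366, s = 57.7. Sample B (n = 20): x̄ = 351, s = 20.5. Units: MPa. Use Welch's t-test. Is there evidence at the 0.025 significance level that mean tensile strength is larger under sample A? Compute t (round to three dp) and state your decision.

t = 0.797; fail to reject H0

Let group 1 = sample A, group 2 = sample B. H0: μ_1 = μ_2; H1: μ_1 > μ_2 (Welch's two-sample t-test, right-tailed).
t = (x̄_1 − x̄_2)/√(s_1²/n_1 + s_2²/n_2) = (366 − 351)/√(57.7²/10 + 20.5²/20) = 0.797
Welch–Satterthwaite df ≈ 10.15
p-value = P(T ≥ 0.797) ≈ 0.2218
Since p ≈ 0.2218 > α = 0.025, fail to reject H0; the evidence is not statistically significant.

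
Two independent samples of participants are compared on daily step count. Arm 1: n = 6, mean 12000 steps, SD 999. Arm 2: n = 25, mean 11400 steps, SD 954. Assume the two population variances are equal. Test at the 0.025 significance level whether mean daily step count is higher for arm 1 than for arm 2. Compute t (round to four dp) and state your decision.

Let group 1 = arm 1, group 2 = arm 2. H0: μ_1 = μ_2; H1: μ_1 > μ_2 (two-sample pooled-variance t-test, right-tailed).
s_p² = [(6−1)·999² + (25−1)·954²]/(6+25−2) = 925269
t = (12000 − 11400)/√[925269·(1/6 + 1/25)] = 1.3721
df = n₁ + n₂ − 2 = 29
p-value = P(T ≥ 1.3721) ≈ 0.0903
Since p ≈ 0.0903 > α = 0.025, fail to reject H0; the evidence is not statistically significant.

t = 1.3721; fail to reject H0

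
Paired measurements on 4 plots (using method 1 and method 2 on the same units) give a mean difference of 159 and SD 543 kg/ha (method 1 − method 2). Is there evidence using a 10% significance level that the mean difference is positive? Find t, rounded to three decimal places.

0.586

H0: μ_d = 0; H1: μ_d > 0 (paired t-test on the differences, right-tailed).
t = d̄/(s_d/√n) = 159/(543/√4) = 0.586
df = n − 1 = 3
p-value = P(T ≥ 0.586) ≈ 0.2996
Since p ≈ 0.2996 > α = 0.1, fail to reject H0; the data do not provide sufficient evidence against H0.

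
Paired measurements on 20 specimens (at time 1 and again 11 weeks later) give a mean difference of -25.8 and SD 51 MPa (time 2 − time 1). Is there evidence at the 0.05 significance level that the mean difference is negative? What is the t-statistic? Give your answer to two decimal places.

H0: μ_d = 0; H1: μ_d < 0 (paired t-test on the differences, left-tailed).
t = d̄/(s_d/√n) = -25.8/(51/√20) = -2.26
df = n − 1 = 19
p-value = P(T ≤ -2.26) ≈ 0.0178
Since p ≈ 0.0178 < α = 0.05, reject H0; the evidence is statistically significant.

-2.26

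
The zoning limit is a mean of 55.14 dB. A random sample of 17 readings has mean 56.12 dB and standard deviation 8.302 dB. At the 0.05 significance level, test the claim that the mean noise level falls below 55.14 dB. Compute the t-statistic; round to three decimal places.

0.487

H0: μ = 55.14; H1: μ < 55.14 (one-sample t-test, left-tailed).
t = (x̄ − μ₀)/(s/√n) = (56.12 − 55.14)/(8.302/√17) = 0.487
df = n − 1 = 16
p-value = P(T ≤ 0.487) ≈ 0.6835
Since p ≈ 0.6835 > α = 0.05, fail to reject H0; the data do not provide sufficient evidence against H0.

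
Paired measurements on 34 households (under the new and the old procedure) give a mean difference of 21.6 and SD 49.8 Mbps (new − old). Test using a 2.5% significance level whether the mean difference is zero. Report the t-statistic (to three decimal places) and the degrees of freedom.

H0: μ_d = 0; H1: μ_d ≠ 0 (paired t-test on the differences, two-sided).
t = d̄/(s_d/√n) = 21.6/(49.8/√34) = 2.529
df = n − 1 = 33
Two-sided p-value ≈ 0.016
Since p ≈ 0.016 < α = 0.025, reject H0; the evidence is statistically significant.

t = 2.529, df = 33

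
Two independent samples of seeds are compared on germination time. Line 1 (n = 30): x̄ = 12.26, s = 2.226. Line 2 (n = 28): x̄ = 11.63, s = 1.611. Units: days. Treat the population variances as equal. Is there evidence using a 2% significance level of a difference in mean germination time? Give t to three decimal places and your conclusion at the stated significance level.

t = 1.227; fail to reject H0

Let group 1 = line 1, group 2 = line 2. H0: μ_1 = μ_2; H1: μ_1 ≠ μ_2 (two-sample pooled-variance t-test, two-sided).
s_p² = [(30−1)·2.226² + (28−1)·1.611²]/(30+28−2) = 3.81734
t = (12.26 − 11.63)/√[3.81734·(1/30 + 1/28)] = 1.227
df = n₁ + n₂ − 2 = 56
Two-sided p-value ≈ 0.2249
Since p ≈ 0.2249 > α = 0.02, fail to reject H0; the evidence is not statistically significant.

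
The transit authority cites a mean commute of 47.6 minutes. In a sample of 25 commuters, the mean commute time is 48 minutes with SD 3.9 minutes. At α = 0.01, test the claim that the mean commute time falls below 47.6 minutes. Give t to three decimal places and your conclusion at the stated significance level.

t = 0.513; fail to reject H0

H0: μ = 47.6; H1: μ < 47.6 (one-sample t-test, left-tailed).
t = (x̄ − μ₀)/(s/√n) = (48 − 47.6)/(3.9/√25) = 0.513
df = n − 1 = 24
p-value = P(T ≤ 0.513) ≈ 0.6936
Since p ≈ 0.6936 > α = 0.01, fail to reject H0; the evidence is not statistically significant.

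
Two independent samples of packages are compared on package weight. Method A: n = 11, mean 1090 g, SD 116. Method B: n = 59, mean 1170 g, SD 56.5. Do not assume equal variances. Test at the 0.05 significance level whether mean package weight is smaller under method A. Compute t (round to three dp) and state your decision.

t = -2.238; reject H0

Let group 1 = method A, group 2 = method B. H0: μ_1 = μ_2; H1: μ_1 < μ_2 (Welch's two-sample t-test, left-tailed).
t = (x̄_1 − x̄_2)/√(s_1²/n_1 + s_2²/n_2) = (1090 − 1170)/√(116²/11 + 56.5²/59) = -2.238
Welch–Satterthwaite df ≈ 10.90
p-value = P(T ≤ -2.238) ≈ 0.0235
Since p ≈ 0.0235 < α = 0.05, reject H0; the evidence is statistically significant.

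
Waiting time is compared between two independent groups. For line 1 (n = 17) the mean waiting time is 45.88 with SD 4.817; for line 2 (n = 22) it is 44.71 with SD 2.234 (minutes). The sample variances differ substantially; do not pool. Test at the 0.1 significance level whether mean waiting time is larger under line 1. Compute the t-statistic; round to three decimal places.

0.927

Let group 1 = line 1, group 2 = line 2. H0: μ_1 = μ_2; H1: μ_1 > μ_2 (Welch's two-sample t-test, right-tailed).
t = (x̄_1 − x̄_2)/√(s_1²/n_1 + s_2²/n_2) = (45.88 − 44.71)/√(4.817²/17 + 2.234²/22) = 0.927
Welch–Satterthwaite df ≈ 21.31
p-value = P(T ≥ 0.927) ≈ 0.182
Since p ≈ 0.182 > α = 0.1, fail to reject H0; the evidence is not statistically significant.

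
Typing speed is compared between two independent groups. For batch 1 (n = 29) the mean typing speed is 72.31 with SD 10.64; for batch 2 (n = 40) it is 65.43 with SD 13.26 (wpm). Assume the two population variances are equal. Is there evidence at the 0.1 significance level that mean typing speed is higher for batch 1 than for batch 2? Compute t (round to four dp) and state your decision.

Let group 1 = batch 1, group 2 = batch 2. H0: μ_1 = μ_2; H1: μ_1 > μ_2 (two-sample pooled-variance t-test, right-tailed).
s_p² = [(29−1)·10.64² + (40−1)·13.26²]/(29+40−2) = 149.659
t = (72.31 − 65.43)/√[149.659·(1/29 + 1/40)] = 2.3059
df = n₁ + n₂ − 2 = 67
p-value = P(T ≥ 2.3059) ≈ 0.012
Since p ≈ 0.012 < α = 0.1, reject H0; the data support H1.

t = 2.3059; reject H0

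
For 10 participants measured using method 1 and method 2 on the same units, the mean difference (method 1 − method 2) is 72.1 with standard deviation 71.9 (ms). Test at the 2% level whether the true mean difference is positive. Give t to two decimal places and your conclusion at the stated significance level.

H0: μ_d = 0; H1: μ_d > 0 (paired t-test on the differences, right-tailed).
t = d̄/(s_d/√n) = 72.1/(71.9/√10) = 3.17
df = n − 1 = 9
p-value = P(T ≥ 3.17) ≈ 0.006
Since p ≈ 0.006 < α = 0.02, reject H0; the data support H1.

t = 3.17; reject H0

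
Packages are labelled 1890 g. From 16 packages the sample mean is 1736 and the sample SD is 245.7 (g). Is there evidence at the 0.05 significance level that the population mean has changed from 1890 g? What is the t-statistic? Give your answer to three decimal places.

-2.507

H0: μ = 1890; H1: μ ≠ 1890 (one-sample t-test, two-sided).
t = (x̄ − μ₀)/(s/√n) = (1736 − 1890)/(245.7/√16) = -2.507
df = n − 1 = 15
Two-sided p-value ≈ 0.024
Since p ≈ 0.024 < α = 0.05, reject H0; the data support H1.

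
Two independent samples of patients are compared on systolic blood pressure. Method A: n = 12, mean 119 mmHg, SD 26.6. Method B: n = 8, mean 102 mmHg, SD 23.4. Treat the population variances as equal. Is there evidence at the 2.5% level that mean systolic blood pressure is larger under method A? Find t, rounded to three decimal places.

Let group 1 = method A, group 2 = method B. H0: μ_1 = μ_2; H1: μ_1 > μ_2 (two-sample pooled-variance t-test, right-tailed).
s_p² = [(12−1)·26.6² + (8−1)·23.4²]/(12+8−2) = 645.338
t = (119 − 102)/√[645.338·(1/12 + 1/8)] = 1.466
df = n₁ + n₂ − 2 = 18
p-value = P(T ≥ 1.466) ≈ 0.0799
Since p ≈ 0.0799 > α = 0.025, fail to reject H0; the evidence is not statistically significant.

1.466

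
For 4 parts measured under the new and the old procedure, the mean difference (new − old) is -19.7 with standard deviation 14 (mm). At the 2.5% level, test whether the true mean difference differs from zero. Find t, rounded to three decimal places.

-2.814

H0: μ_d = 0; H1: μ_d ≠ 0 (paired t-test on the differences, two-sided).
t = d̄/(s_d/√n) = -19.7/(14/√4) = -2.814
df = n − 1 = 3
Two-sided p-value ≈ 0.0671
Since p ≈ 0.0671 > α = 0.025, fail to reject H0; the evidence is not statistically significant.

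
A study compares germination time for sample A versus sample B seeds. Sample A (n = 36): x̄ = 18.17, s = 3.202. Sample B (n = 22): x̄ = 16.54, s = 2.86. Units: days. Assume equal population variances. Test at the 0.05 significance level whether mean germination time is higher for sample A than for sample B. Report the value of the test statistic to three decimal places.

Let group 1 = sample A, group 2 = sample B. H0: μ_1 = μ_2; H1: μ_1 > μ_2 (two-sample pooled-variance t-test, right-tailed).
s_p² = [(36−1)·3.202² + (22−1)·2.86²]/(36+22−2) = 9.47535
t = (18.17 − 16.54)/√[9.47535·(1/36 + 1/22)] = 1.957
df = n₁ + n₂ − 2 = 56
p-value = P(T ≥ 1.957) ≈ 0.0277
Since p ≈ 0.0277 < α = 0.05, reject H0; the data support H1.

1.957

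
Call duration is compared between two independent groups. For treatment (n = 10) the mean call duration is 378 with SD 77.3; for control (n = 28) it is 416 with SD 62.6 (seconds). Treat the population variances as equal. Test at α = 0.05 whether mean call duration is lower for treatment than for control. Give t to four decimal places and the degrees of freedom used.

Let group 1 = treatment, group 2 = control. H0: μ_1 = μ_2; H1: μ_1 < μ_2 (two-sample pooled-variance t-test, left-tailed).
s_p² = [(10−1)·77.3² + (28−1)·62.6²]/(10+28−2) = 4432.89
t = (378 − 416)/√[4432.89·(1/10 + 1/28)] = -1.5493
df = n₁ + n₂ − 2 = 36
p-value = P(T ≤ -1.5493) ≈ 0.065
Since p ≈ 0.065 > α = 0.05, fail to reject H0; the evidence is not statistically significant.

t = -1.5493, df = 36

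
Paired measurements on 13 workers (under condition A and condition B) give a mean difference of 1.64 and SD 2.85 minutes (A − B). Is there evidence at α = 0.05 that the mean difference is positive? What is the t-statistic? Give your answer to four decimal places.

H0: μ_d = 0; H1: μ_d > 0 (paired t-test on the differences, right-tailed).
t = d̄/(s_d/√n) = 1.64/(2.85/√13) = 2.0748
df = n − 1 = 12
p-value = P(T ≥ 2.0748) ≈ 0.0301
Since p ≈ 0.0301 < α = 0.05, reject H0; the data support H1.

2.0748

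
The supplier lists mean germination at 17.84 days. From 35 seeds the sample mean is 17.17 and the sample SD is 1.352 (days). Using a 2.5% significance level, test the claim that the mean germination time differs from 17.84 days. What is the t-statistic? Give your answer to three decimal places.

H0: μ = 17.84; H1: μ ≠ 17.84 (one-sample t-test, two-sided).
t = (x̄ − μ₀)/(s/√n) = (17.17 − 17.84)/(1.352/√35) = -2.932
df = n − 1 = 34
Two-sided p-value ≈ 0.006
Since p ≈ 0.006 < α = 0.025, reject H0; the data support H1.

-2.932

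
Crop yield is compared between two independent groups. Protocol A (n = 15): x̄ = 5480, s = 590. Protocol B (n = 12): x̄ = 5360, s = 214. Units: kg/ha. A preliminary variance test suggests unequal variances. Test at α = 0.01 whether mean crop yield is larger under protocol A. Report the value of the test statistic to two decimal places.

0.73

Let group 1 = protocol A, group 2 = protocol B. H0: μ_1 = μ_2; H1: μ_1 > μ_2 (Welch's two-sample t-test, right-tailed).
t = (x̄_1 − x̄_2)/√(s_1²/n_1 + s_2²/n_2) = (5480 − 5360)/√(590²/15 + 214²/12) = 0.73
Welch–Satterthwaite df ≈ 18.35
p-value = P(T ≥ 0.73) ≈ 0.2373
Since p ≈ 0.2373 > α = 0.01, fail to reject H0; the data do not provide sufficient evidence against H0.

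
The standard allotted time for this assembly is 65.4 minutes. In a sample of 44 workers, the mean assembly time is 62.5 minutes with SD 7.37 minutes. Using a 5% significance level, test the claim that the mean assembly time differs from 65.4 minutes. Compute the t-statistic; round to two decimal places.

-2.61

H0: μ = 65.4; H1: μ ≠ 65.4 (one-sample t-test, two-sided).
t = (x̄ − μ₀)/(s/√n) = (62.5 − 65.4)/(7.37/√44) = -2.61
df = n − 1 = 43
Two-sided p-value ≈ 0.0124
Since p ≈ 0.0124 < α = 0.05, reject H0; the evidence is statistically significant.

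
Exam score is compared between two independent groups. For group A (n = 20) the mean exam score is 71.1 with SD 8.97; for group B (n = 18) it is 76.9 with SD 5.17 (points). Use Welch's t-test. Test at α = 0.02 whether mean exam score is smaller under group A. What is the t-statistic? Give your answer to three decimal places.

Let group 1 = group A, group 2 = group B. H0: μ_1 = μ_2; H1: μ_1 < μ_2 (Welch's two-sample t-test, left-tailed).
t = (x̄_1 − x̄_2)/√(s_1²/n_1 + s_2²/n_2) = (71.1 − 76.9)/√(8.97²/20 + 5.17²/18) = -2.471
Welch–Satterthwaite df ≈ 30.91
p-value = P(T ≤ -2.471) ≈ 0.010
Since p ≈ 0.010 < α = 0.02, reject H0; the evidence is statistically significant.

-2.471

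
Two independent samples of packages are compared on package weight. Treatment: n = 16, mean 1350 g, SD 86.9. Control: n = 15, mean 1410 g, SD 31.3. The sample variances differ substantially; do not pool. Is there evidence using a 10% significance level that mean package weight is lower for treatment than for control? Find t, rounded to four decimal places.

-2.5885

Let group 1 = treatment, group 2 = control. H0: μ_1 = μ_2; H1: μ_1 < μ_2 (Welch's two-sample t-test, left-tailed).
t = (x̄_1 − x̄_2)/√(s_1²/n_1 + s_2²/n_2) = (1350 − 1410)/√(86.9²/16 + 31.3²/15) = -2.5885
Welch–Satterthwaite df ≈ 19.05
p-value = P(T ≤ -2.5885) ≈ 0.0090
Since p ≈ 0.0090 < α = 0.1, reject H0; the data support H1.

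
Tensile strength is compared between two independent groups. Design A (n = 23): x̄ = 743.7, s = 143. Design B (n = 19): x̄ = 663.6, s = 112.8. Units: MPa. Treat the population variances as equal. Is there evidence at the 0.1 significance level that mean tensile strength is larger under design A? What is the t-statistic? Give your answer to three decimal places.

Let group 1 = design A, group 2 = design B. H0: μ_1 = μ_2; H1: μ_1 > μ_2 (two-sample pooled-variance t-test, right-tailed).
s_p² = [(23−1)·143² + (19−1)·112.8²]/(23+19−2) = 16972.7
t = (743.7 − 663.6)/√[16972.7·(1/23 + 1/19)] = 1.983
df = n₁ + n₂ − 2 = 40
p-value = P(T ≥ 1.983) ≈ 0.027
Since p ≈ 0.027 < α = 0.1, reject H0; the evidence is statistically significant.

1.983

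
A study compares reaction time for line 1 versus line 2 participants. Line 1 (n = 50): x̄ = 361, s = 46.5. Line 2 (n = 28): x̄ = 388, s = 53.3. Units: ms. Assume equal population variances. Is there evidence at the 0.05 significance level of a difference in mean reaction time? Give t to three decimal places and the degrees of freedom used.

Let group 1 = line 1, group 2 = line 2. H0: μ_1 = μ_2; H1: μ_1 ≠ μ_2 (two-sample pooled-variance t-test, two-sided).
s_p² = [(50−1)·46.5² + (28−1)·53.3²]/(50+28−2) = 2403.35
t = (361 − 388)/√[2403.35·(1/50 + 1/28)] = -2.333
df = n₁ + n₂ − 2 = 76
Two-sided p-value ≈ 0.022
Since p ≈ 0.022 < α = 0.05, reject H0; the evidence is statistically significant.

t = -2.333, df = 76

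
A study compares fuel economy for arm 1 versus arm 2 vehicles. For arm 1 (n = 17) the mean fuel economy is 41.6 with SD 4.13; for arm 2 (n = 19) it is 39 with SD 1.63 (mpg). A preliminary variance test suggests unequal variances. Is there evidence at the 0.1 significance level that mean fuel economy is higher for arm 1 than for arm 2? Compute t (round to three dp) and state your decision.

t = 2.432; reject H0

Let group 1 = arm 1, group 2 = arm 2. H0: μ_1 = μ_2; H1: μ_1 > μ_2 (Welch's two-sample t-test, right-tailed).
t = (x̄_1 − x̄_2)/√(s_1²/n_1 + s_2²/n_2) = (41.6 − 39)/√(4.13²/17 + 1.63²/19) = 2.432
Welch–Satterthwaite df ≈ 20.42
p-value = P(T ≥ 2.432) ≈ 0.012
Since p ≈ 0.012 < α = 0.1, reject H0; the data support H1.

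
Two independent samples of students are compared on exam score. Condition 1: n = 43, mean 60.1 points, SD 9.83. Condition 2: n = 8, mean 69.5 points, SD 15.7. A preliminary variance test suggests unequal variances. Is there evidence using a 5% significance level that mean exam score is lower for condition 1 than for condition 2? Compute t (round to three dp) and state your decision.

Let group 1 = condition 1, group 2 = condition 2. H0: μ_1 = μ_2; H1: μ_1 < μ_2 (Welch's two-sample t-test, left-tailed).
t = (x̄_1 − x̄_2)/√(s_1²/n_1 + s_2²/n_2) = (60.1 − 69.5)/√(9.83²/43 + 15.7²/8) = -1.635
Welch–Satterthwaite df ≈ 8.05
p-value = P(T ≤ -1.635) ≈ 0.0702
Since p ≈ 0.0702 > α = 0.05, fail to reject H0; the evidence is not statistically significant.

t = -1.635; fail to reject H0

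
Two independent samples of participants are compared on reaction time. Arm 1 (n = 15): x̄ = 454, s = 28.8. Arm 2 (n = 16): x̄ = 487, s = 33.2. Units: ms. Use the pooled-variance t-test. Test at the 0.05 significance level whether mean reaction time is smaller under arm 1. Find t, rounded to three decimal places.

Let group 1 = arm 1, group 2 = arm 2. H0: μ_1 = μ_2; H1: μ_1 < μ_2 (two-sample pooled-variance t-test, left-tailed).
s_p² = [(15−1)·28.8² + (16−1)·33.2²]/(15+16−2) = 970.543
t = (454 − 487)/√[970.543·(1/15 + 1/16)] = -2.947
df = n₁ + n₂ − 2 = 29
p-value = P(T ≤ -2.947) ≈ 0.003
Since p ≈ 0.003 < α = 0.05, reject H0; the evidence is statistically significant.

-2.947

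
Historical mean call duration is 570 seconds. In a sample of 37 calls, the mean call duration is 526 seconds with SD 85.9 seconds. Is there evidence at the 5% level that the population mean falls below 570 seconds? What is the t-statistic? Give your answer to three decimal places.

-3.116

H0: μ = 570; H1: μ < 570 (one-sample t-test, left-tailed).
t = (x̄ − μ₀)/(s/√n) = (526 − 570)/(85.9/√37) = -3.116
df = n − 1 = 36
p-value = P(T ≤ -3.116) ≈ 0.002
Since p ≈ 0.002 < α = 0.05, reject H0; the evidence is statistically significant.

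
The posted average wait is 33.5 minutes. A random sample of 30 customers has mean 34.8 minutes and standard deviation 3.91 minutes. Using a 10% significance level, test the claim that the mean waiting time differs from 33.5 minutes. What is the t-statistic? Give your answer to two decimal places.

H0: μ = 33.5; H1: μ ≠ 33.5 (one-sample t-test, two-sided).
t = (x̄ − μ₀)/(s/√n) = (34.8 − 33.5)/(3.91/√30) = 1.82
df = n − 1 = 29
Two-sided p-value ≈ 0.079
Since p ≈ 0.079 < α = 0.1, reject H0; the data support H1.

1.82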